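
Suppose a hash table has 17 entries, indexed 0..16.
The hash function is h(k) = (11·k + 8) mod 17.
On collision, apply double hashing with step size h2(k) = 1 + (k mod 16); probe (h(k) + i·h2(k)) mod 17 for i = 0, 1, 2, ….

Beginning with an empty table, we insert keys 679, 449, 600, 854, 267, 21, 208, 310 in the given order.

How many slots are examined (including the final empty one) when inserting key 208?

2

Insert 679: h=14, slot 14 empty → index 14.
Insert 449: h=0, slot 0 empty → index 0.
Insert 600: h=12, slot 12 empty → index 12.
Insert 854: h=1, slot 1 empty → index 1.
Insert 267: h=4, slot 4 empty → index 4.
Insert 21: h=1, h2=6, slot 1 occupied → index 7.
Insert 208: h=1, h2=1, slot 1 occupied → index 2.
Insert 310: h=1, h2=7, slot 1 occupied → index 8.
Table: [449, 854, 208, -, 267, -, -, 21, 310, -, -, -, 600, -, 679, -, -]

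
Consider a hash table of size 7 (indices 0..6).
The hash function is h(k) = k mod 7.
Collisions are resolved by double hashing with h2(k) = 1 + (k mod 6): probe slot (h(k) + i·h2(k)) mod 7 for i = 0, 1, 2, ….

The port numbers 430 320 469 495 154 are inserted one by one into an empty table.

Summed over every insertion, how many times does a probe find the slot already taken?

4

430 hashes to 3; slot 3 is free -> place at 3.
320 hashes to 5; slot 5 is free -> place at 5.
469 hashes to 0; slot 0 is free -> place at 0.
495 hashes to 5, h2=4; 5 taken -> place at 2.
154 hashes to 0, h2=5; 0,5,3 taken -> place at 1.
Table: [469, 154, 495, 430, ., 320, .]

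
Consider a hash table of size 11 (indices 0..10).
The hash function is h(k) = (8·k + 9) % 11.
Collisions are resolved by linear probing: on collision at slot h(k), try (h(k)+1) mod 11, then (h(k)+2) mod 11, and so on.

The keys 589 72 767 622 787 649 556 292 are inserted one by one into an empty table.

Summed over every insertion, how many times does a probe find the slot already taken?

16

Insert 589: h=2, slot 2 empty → index 2.
Insert 72: h=2, slot 2 occupied → index 3.
Insert 767: h=7, slot 7 empty → index 7.
Insert 622: h=2, slots 2,3 occupied → index 4.
Insert 787: h=2, slots 2,3,4 occupied → index 5.
Insert 649: h=9, slot 9 empty → index 9.
Insert 556: h=2, slots 2,3,4,5 occupied → index 6.
Insert 292: h=2, slots 2,3,4,5,6,7 occupied → index 8.
Table: [-, -, 589, 72, 622, 787, 556, 767, 292, 649, -]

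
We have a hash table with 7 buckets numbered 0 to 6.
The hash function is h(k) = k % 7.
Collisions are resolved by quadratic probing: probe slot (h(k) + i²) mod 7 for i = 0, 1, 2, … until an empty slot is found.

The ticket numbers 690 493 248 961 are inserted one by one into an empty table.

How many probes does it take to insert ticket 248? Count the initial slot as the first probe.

690: h=4 → slot 4
493: h=3 → slot 3
248: h=3, probe 3,4,0 → slot 0
961: h=2 → slot 2
Table: [248, ., 961, 493, 690, ., .]

3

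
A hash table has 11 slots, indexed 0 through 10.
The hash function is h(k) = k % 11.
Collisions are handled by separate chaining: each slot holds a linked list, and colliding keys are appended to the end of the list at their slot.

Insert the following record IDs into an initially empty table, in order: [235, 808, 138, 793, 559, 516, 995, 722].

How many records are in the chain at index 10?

1

235 -> bucket 4
808 -> bucket 5
138 -> bucket 6
793 -> bucket 1
559 -> bucket 9
516 -> bucket 10
995 -> bucket 5 (collision)
722 -> bucket 7
Final buckets:
0: —
1: 793
2: —
3: —
4: 235
5: 808 -> 995
6: 138
7: 722
8: —
9: 559
10: 516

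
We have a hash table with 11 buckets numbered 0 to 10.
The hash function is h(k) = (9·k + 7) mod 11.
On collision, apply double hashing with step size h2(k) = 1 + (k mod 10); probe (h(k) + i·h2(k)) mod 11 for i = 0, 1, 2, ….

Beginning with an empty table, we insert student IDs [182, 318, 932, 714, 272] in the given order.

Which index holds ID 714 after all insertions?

3

182 hashes to 6; slot 6 is free => place at 6.
318 hashes to 9; slot 9 is free => place at 9.
932 hashes to 2; slot 2 is free => place at 2.
714 hashes to 9, h2=5; 9 taken => place at 3.
272 hashes to 2, h2=3; 2 taken => place at 5.
Table: [., ., 932, 714, ., 272, 182, ., ., 318, .]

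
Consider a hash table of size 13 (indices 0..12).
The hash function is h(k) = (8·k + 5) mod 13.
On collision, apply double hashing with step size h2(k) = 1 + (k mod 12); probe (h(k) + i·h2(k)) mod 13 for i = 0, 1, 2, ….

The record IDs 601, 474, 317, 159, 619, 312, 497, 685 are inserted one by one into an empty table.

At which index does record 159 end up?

601 hashes to 3; slot 3 is free -> place at 3.
474 hashes to 1; slot 1 is free -> place at 1.
317 hashes to 6; slot 6 is free -> place at 6.
159 hashes to 3, h2=4; 3 taken -> place at 7.
619 hashes to 4; slot 4 is free -> place at 4.
312 hashes to 5; slot 5 is free -> place at 5.
497 hashes to 3, h2=6; 3 taken -> place at 9.
685 hashes to 12; slot 12 is free -> place at 12.
Table: [-, 474, -, 601, 619, 312, 317, 159, -, 497, -, -, 685]

7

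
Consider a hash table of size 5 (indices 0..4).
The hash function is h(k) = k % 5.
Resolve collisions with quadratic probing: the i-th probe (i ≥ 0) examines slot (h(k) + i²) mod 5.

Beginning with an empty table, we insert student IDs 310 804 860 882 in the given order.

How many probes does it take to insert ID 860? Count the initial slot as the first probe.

310: h=0 => slot 0
804: h=4 => slot 4
860: h=0, probe 0,1 => slot 1
882: h=2 => slot 2
Table: [310, 860, 882, -, 804]

2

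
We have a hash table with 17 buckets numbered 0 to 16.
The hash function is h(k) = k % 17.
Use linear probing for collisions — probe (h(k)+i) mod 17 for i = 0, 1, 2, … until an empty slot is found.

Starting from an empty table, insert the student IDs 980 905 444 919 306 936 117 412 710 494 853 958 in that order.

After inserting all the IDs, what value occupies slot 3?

936

980 hashes to 11; slot 11 is free -> place at 11.
905 hashes to 4; slot 4 is free -> place at 4.
444 hashes to 2; slot 2 is free -> place at 2.
919 hashes to 1; slot 1 is free -> place at 1.
306 hashes to 0; slot 0 is free -> place at 0.
936 hashes to 1; 1,2 taken -> place at 3.
117 hashes to 15; slot 15 is free -> place at 15.
412 hashes to 4; 4 taken -> place at 5.
710 hashes to 13; slot 13 is free -> place at 13.
494 hashes to 1; 1,2,3,4,5 taken -> place at 6.
853 hashes to 3; 3,4,5,6 taken -> place at 7.
958 hashes to 6; 6,7 taken -> place at 8.
Table: [306, 919, 444, 936, 905, 412, 494, 853, 958, _, _, 980, _, 710, _, 117, _]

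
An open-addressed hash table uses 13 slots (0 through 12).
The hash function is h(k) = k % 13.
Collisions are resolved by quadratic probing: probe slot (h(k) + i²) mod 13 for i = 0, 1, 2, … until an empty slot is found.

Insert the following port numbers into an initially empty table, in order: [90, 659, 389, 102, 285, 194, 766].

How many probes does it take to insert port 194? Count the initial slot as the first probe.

4

Insert 90: h=12, slot 12 empty → index 12.
Insert 659: h=9, slot 9 empty → index 9.
Insert 389: h=12, slot 12 occupied → index 0.
Insert 102: h=11, slot 11 empty → index 11.
Insert 285: h=12, slots 12,0 occupied → index 3.
Insert 194: h=12, slots 12,0,3 occupied → index 8.
Insert 766: h=12, slots 12,0,3,8 occupied → index 2.
Table: [389, -, 766, 285, -, -, -, -, 194, 659, -, 102, 90]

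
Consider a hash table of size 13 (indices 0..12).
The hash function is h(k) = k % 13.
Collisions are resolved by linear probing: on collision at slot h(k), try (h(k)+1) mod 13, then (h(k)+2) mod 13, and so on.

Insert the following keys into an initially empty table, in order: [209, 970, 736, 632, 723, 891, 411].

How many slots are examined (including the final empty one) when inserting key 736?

2

209: h=1 → slot 1
970: h=8 → slot 8
736: h=8, probe 8,9 → slot 9
632: h=8, probe 8,9,10 → slot 10
723: h=8, probe 8,9,10,11 → slot 11
891: h=7 → slot 7
411: h=8, probe 8,9,10,11,12 → slot 12
Table: [_, 209, _, _, _, _, _, 891, 970, 736, 632, 723, 411]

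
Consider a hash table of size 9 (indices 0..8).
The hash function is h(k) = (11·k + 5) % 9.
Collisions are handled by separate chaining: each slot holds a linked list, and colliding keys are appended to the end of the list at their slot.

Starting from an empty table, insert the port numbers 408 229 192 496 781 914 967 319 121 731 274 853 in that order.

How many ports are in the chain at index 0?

Insert 408: h=2, bucket 2 empty → new chain.
Insert 229: h=4, bucket 4 empty → new chain.
Insert 192: h=2, bucket 2 nonempty → append to chain.
Insert 496: h=7, bucket 7 empty → new chain.
Insert 781: h=1, bucket 1 empty → new chain.
Insert 914: h=6, bucket 6 empty → new chain.
Insert 967: h=4, bucket 4 nonempty → append to chain.
Insert 319: h=4, bucket 4 nonempty → append to chain.
Insert 121: h=4, bucket 4 nonempty → append to chain.
Insert 731: h=0, bucket 0 empty → new chain.
Insert 274: h=4, bucket 4 nonempty → append to chain.
Insert 853: h=1, bucket 1 nonempty → append to chain.
Final buckets:
0: 731
1: 781 -> 853
2: 408 -> 192
3: _
4: 229 -> 967 -> 319 -> 121 -> 274
5: _
6: 914
7: 496
8: _

1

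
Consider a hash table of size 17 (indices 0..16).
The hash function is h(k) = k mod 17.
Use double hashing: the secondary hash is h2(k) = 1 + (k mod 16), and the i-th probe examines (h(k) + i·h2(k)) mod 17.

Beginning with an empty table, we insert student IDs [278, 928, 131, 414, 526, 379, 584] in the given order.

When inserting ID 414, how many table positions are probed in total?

278 hashes to 6; slot 6 is free → place at 6.
928 hashes to 10; slot 10 is free → place at 10.
131 hashes to 12; slot 12 is free → place at 12.
414 hashes to 6, h2=15; 6 taken → place at 4.
526 hashes to 16; slot 16 is free → place at 16.
379 hashes to 5; slot 5 is free → place at 5.
584 hashes to 6, h2=9; 6 taken → place at 15.
Table: [∅, ∅, ∅, ∅, 414, 379, 278, ∅, ∅, ∅, 928, ∅, 131, ∅, ∅, 584, 526]

2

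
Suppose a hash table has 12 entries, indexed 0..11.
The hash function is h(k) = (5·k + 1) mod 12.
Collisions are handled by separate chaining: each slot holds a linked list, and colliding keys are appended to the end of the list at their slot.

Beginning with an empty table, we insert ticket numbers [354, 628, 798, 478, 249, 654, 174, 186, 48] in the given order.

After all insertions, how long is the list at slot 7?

354 → bucket 7
628 → bucket 9
798 → bucket 7 (collision)
478 → bucket 3
249 → bucket 10
654 → bucket 7 (collision)
174 → bucket 7 (collision)
186 → bucket 7 (collision)
48 → bucket 1
Final buckets:
0: .
1: 48
2: .
3: 478
4: .
5: .
6: .
7: 354 -> 798 -> 654 -> 174 -> 186
8: .
9: 628
10: 249
11: .

5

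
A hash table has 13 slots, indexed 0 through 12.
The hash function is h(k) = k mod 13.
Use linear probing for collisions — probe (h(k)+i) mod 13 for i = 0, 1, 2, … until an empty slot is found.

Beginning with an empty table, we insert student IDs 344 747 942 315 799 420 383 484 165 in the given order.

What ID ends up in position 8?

344: h=6 => slot 6
747: h=6, probe 6,7 => slot 7
942: h=6, probe 6,7,8 => slot 8
315: h=3 => slot 3
799: h=6, probe 6,7,8,9 => slot 9
420: h=4 => slot 4
383: h=6, probe 6,7,8,9,10 => slot 10
484: h=3, probe 3,4,5 => slot 5
165: h=9, probe 9,10,11 => slot 11
Table: [_, _, _, 315, 420, 484, 344, 747, 942, 799, 383, 165, _]

942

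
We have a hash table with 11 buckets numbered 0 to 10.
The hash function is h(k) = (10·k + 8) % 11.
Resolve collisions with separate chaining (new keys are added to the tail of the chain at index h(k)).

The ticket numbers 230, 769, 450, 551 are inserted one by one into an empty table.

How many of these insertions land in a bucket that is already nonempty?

230 -> bucket 9
769 -> bucket 9 (collision)
450 -> bucket 9 (collision)
551 -> bucket 7
Final buckets:
0: -
1: -
2: -
3: -
4: -
5: -
6: -
7: 551
8: -
9: 230 -> 769 -> 450
10: -

2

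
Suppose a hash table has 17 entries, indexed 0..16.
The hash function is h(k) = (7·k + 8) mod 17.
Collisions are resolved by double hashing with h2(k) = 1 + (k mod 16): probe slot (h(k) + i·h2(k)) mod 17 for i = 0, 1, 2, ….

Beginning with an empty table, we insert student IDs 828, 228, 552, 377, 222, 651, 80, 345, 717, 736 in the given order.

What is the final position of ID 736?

10

828 hashes to 7; slot 7 is free => place at 7.
228 hashes to 6; slot 6 is free => place at 6.
552 hashes to 13; slot 13 is free => place at 13.
377 hashes to 12; slot 12 is free => place at 12.
222 hashes to 15; slot 15 is free => place at 15.
651 hashes to 9; slot 9 is free => place at 9.
80 hashes to 7, h2=1; 7 taken => place at 8.
345 hashes to 9, h2=10; 9 taken => place at 2.
717 hashes to 12, h2=14; 12,9,6 taken => place at 3.
736 hashes to 9, h2=1; 9 taken => place at 10.
Table: [∅, ∅, 345, 717, ∅, ∅, 228, 828, 80, 651, 736, ∅, 377, 552, ∅, 222, ∅]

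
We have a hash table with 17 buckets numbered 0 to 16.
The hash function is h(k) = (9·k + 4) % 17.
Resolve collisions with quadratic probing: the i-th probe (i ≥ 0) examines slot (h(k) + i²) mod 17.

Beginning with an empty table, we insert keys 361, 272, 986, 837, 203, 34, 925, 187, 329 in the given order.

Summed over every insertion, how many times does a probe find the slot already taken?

361: h=6 -> slot 6
272: h=4 -> slot 4
986: h=4, probe 4,5 -> slot 5
837: h=6, probe 6,7 -> slot 7
203: h=12 -> slot 12
34: h=4, probe 4,5,8 -> slot 8
925: h=16 -> slot 16
187: h=4, probe 4,5,8,13 -> slot 13
329: h=7, probe 7,8,11 -> slot 11
Table: [-, -, -, -, 272, 986, 361, 837, 34, -, -, 329, 203, 187, -, -, 925]

9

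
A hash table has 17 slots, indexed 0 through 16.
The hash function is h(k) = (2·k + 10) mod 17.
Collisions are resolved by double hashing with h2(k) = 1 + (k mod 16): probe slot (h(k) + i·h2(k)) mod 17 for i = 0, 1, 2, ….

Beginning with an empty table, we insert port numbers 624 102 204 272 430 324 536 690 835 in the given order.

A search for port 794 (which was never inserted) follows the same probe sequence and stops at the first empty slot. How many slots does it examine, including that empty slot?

Insert 624: h=0, slot 0 empty -> index 0.
Insert 102: h=10, slot 10 empty -> index 10.
Insert 204: h=10, h2=13, slot 10 occupied -> index 6.
Insert 272: h=10, h2=1, slot 10 occupied -> index 11.
Insert 430: h=3, slot 3 empty -> index 3.
Insert 324: h=12, slot 12 empty -> index 12.
Insert 536: h=11, h2=9, slots 11,3,12 occupied -> index 4.
Insert 690: h=13, slot 13 empty -> index 13.
Insert 835: h=14, slot 14 empty -> index 14.
Table: [624, ∅, ∅, 430, 536, ∅, 204, ∅, ∅, ∅, 102, 272, 324, 690, 835, ∅, ∅]
Lookup 794: h=0, h2=11, probe 0,11,5 → slot 5 empty, not found.

3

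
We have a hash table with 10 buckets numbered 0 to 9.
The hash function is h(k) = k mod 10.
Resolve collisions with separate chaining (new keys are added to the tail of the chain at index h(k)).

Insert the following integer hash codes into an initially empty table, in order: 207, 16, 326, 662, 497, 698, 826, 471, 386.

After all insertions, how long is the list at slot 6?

4

Insert 207: h=7, bucket 7 empty → new chain.
Insert 16: h=6, bucket 6 empty → new chain.
Insert 326: h=6, bucket 6 nonempty → append to chain.
Insert 662: h=2, bucket 2 empty → new chain.
Insert 497: h=7, bucket 7 nonempty → append to chain.
Insert 698: h=8, bucket 8 empty → new chain.
Insert 826: h=6, bucket 6 nonempty → append to chain.
Insert 471: h=1, bucket 1 empty → new chain.
Insert 386: h=6, bucket 6 nonempty → append to chain.
Final buckets:
0: ∅
1: 471
2: 662
3: ∅
4: ∅
5: ∅
6: 16 -> 326 -> 826 -> 386
7: 207 -> 497
8: 698
9: ∅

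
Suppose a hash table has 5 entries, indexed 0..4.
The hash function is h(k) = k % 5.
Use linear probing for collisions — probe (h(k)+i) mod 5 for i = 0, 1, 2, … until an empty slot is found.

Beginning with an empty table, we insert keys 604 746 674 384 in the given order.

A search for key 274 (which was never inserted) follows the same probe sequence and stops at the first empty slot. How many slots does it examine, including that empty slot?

5

604: h=4 → slot 4
746: h=1 → slot 1
674: h=4, probe 4,0 → slot 0
384: h=4, probe 4,0,1,2 → slot 2
Table: [674, 746, 384, ., 604]
Lookup 274: h=4, probe 4,0,1,2,3 → slot 3 empty, not found.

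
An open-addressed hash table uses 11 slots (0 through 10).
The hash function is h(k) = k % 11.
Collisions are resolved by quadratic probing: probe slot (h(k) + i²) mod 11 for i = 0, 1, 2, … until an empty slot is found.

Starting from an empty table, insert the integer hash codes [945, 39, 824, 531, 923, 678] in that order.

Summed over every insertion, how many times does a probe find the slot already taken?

4

945 hashes to 10; slot 10 is free -> place at 10.
39 hashes to 6; slot 6 is free -> place at 6.
824 hashes to 10; 10 taken -> place at 0.
531 hashes to 3; slot 3 is free -> place at 3.
923 hashes to 10; 10,0,3 taken -> place at 8.
678 hashes to 7; slot 7 is free -> place at 7.
Table: [824, —, —, 531, —, —, 39, 678, 923, —, 945]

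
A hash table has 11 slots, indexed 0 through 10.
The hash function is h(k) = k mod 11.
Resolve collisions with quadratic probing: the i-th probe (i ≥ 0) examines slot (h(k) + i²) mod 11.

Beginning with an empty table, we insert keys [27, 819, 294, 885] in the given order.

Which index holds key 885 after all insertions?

9

Insert 27: h=5, slot 5 empty → index 5.
Insert 819: h=5, slot 5 occupied → index 6.
Insert 294: h=8, slot 8 empty → index 8.
Insert 885: h=5, slots 5,6 occupied → index 9.
Table: [_, _, _, _, _, 27, 819, _, 294, 885, _]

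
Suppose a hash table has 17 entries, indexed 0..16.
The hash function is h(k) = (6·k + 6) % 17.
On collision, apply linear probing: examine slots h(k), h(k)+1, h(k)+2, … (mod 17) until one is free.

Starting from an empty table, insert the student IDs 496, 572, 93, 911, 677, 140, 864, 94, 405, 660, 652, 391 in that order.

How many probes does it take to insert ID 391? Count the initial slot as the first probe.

7

Insert 496: h=7, slot 7 empty → index 7.
Insert 572: h=4, slot 4 empty → index 4.
Insert 93: h=3, slot 3 empty → index 3.
Insert 911: h=15, slot 15 empty → index 15.
Insert 677: h=5, slot 5 empty → index 5.
Insert 140: h=13, slot 13 empty → index 13.
Insert 864: h=5, slot 5 occupied → index 6.
Insert 94: h=9, slot 9 empty → index 9.
Insert 405: h=5, slots 5,6,7 occupied → index 8.
Insert 660: h=5, slots 5,6,7,8,9 occupied → index 10.
Insert 652: h=8, slots 8,9,10 occupied → index 11.
Insert 391: h=6, slots 6,7,8,9,10,11 occupied → index 12.
Table: [_, _, _, 93, 572, 677, 864, 496, 405, 94, 660, 652, 391, 140, _, 911, _]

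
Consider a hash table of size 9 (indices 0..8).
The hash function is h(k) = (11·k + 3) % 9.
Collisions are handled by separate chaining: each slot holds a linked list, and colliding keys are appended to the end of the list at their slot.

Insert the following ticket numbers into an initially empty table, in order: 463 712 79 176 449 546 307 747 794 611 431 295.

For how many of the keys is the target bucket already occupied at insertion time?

4

Insert 463: h=2, bucket 2 empty -> new chain.
Insert 712: h=5, bucket 5 empty -> new chain.
Insert 79: h=8, bucket 8 empty -> new chain.
Insert 176: h=4, bucket 4 empty -> new chain.
Insert 449: h=1, bucket 1 empty -> new chain.
Insert 546: h=6, bucket 6 empty -> new chain.
Insert 307: h=5, bucket 5 nonempty -> append to chain.
Insert 747: h=3, bucket 3 empty -> new chain.
Insert 794: h=7, bucket 7 empty -> new chain.
Insert 611: h=1, bucket 1 nonempty -> append to chain.
Insert 431: h=1, bucket 1 nonempty -> append to chain.
Insert 295: h=8, bucket 8 nonempty -> append to chain.
Final buckets:
0: —
1: 449 -> 611 -> 431
2: 463
3: 747
4: 176
5: 712 -> 307
6: 546
7: 794
8: 79 -> 295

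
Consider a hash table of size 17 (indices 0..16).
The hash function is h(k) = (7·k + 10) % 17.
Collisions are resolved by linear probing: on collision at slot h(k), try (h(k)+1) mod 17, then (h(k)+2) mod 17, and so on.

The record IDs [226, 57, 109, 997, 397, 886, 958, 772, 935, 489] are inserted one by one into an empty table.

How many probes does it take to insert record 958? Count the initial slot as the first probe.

4

226: h=11 → slot 11
57: h=1 → slot 1
109: h=8 → slot 8
997: h=2 → slot 2
397: h=1, probe 1,2,3 → slot 3
886: h=7 → slot 7
958: h=1, probe 1,2,3,4 → slot 4
772: h=8, probe 8,9 → slot 9
935: h=10 → slot 10
489: h=16 → slot 16
Table: [—, 57, 997, 397, 958, —, —, 886, 109, 772, 935, 226, —, —, —, —, 489]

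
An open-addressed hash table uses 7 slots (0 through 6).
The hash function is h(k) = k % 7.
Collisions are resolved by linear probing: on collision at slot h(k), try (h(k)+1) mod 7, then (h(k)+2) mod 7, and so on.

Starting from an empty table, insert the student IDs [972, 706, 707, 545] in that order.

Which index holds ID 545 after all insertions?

2

972 hashes to 6; slot 6 is free => place at 6.
706 hashes to 6; 6 taken => place at 0.
707 hashes to 0; 0 taken => place at 1.
545 hashes to 6; 6,0,1 taken => place at 2.
Table: [706, 707, 545, ., ., ., 972]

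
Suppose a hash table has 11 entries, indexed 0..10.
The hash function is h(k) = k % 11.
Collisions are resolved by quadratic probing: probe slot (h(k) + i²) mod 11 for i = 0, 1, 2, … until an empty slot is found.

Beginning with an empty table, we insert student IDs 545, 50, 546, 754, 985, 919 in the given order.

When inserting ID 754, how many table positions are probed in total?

545 hashes to 6; slot 6 is free => place at 6.
50 hashes to 6; 6 taken => place at 7.
546 hashes to 7; 7 taken => place at 8.
754 hashes to 6; 6,7 taken => place at 10.
985 hashes to 6; 6,7,10 taken => place at 4.
919 hashes to 6; 6,7,10,4 taken => place at 0.
Table: [919, ., ., ., 985, ., 545, 50, 546, ., 754]

3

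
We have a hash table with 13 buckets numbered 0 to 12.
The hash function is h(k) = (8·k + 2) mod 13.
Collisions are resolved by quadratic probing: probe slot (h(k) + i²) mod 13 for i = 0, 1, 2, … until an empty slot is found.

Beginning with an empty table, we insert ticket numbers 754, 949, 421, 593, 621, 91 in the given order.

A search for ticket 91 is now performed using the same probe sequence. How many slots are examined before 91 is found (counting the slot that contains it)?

3

754 hashes to 2; slot 2 is free -> place at 2.
949 hashes to 2; 2 taken -> place at 3.
421 hashes to 3; 3 taken -> place at 4.
593 hashes to 1; slot 1 is free -> place at 1.
621 hashes to 4; 4 taken -> place at 5.
91 hashes to 2; 2,3 taken -> place at 6.
Table: [_, 593, 754, 949, 421, 621, 91, _, _, _, _, _, _]
Lookup 91: h=2, probe 2,3,6 → found at 6.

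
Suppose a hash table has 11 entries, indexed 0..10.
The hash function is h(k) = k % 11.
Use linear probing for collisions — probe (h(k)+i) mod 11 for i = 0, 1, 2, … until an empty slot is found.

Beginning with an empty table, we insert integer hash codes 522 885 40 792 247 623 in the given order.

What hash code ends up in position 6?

522 hashes to 5; slot 5 is free → place at 5.
885 hashes to 5; 5 taken → place at 6.
40 hashes to 7; slot 7 is free → place at 7.
792 hashes to 0; slot 0 is free → place at 0.
247 hashes to 5; 5,6,7 taken → place at 8.
623 hashes to 7; 7,8 taken → place at 9.
Table: [792, ∅, ∅, ∅, ∅, 522, 885, 40, 247, 623, ∅]

885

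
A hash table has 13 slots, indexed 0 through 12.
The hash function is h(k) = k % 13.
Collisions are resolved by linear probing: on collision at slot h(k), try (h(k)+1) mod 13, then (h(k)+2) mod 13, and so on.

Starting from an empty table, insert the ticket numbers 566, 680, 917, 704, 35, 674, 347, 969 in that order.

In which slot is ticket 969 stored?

566 hashes to 7; slot 7 is free -> place at 7.
680 hashes to 4; slot 4 is free -> place at 4.
917 hashes to 7; 7 taken -> place at 8.
704 hashes to 2; slot 2 is free -> place at 2.
35 hashes to 9; slot 9 is free -> place at 9.
674 hashes to 11; slot 11 is free -> place at 11.
347 hashes to 9; 9 taken -> place at 10.
969 hashes to 7; 7,8,9,10,11 taken -> place at 12.
Table: [., ., 704, ., 680, ., ., 566, 917, 35, 347, 674, 969]

12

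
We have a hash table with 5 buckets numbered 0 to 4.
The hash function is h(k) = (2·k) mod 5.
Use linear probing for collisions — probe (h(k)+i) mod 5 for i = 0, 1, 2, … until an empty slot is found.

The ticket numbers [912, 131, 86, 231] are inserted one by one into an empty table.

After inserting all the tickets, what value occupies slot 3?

86

Insert 912: h=4, slot 4 empty => index 4.
Insert 131: h=2, slot 2 empty => index 2.
Insert 86: h=2, slot 2 occupied => index 3.
Insert 231: h=2, slots 2,3,4 occupied => index 0.
Table: [231, -, 131, 86, 912]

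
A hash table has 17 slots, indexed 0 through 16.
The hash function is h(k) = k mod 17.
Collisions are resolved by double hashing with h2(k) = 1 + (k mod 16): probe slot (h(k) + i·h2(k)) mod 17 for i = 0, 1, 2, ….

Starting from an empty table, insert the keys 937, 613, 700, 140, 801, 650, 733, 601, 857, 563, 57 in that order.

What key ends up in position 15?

Insert 937: h=2, slot 2 empty -> index 2.
Insert 613: h=1, slot 1 empty -> index 1.
Insert 700: h=3, slot 3 empty -> index 3.
Insert 140: h=4, slot 4 empty -> index 4.
Insert 801: h=2, h2=2, slots 2,4 occupied -> index 6.
Insert 650: h=4, h2=11, slot 4 occupied -> index 15.
Insert 733: h=2, h2=14, slot 2 occupied -> index 16.
Insert 601: h=6, h2=10, slots 6,16 occupied -> index 9.
Insert 857: h=7, slot 7 empty -> index 7.
Insert 563: h=2, h2=4, slots 2,6 occupied -> index 10.
Insert 57: h=6, h2=10, slots 6,16,9,2 occupied -> index 12.
Table: [∅, 613, 937, 700, 140, ∅, 801, 857, ∅, 601, 563, ∅, 57, ∅, ∅, 650, 733]

650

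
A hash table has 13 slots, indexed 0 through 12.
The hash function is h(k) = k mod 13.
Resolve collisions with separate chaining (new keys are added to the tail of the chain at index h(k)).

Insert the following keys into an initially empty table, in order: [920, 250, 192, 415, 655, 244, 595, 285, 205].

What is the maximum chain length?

5

Insert 920: h=10, bucket 10 empty -> new chain.
Insert 250: h=3, bucket 3 empty -> new chain.
Insert 192: h=10, bucket 10 nonempty -> append to chain.
Insert 415: h=12, bucket 12 empty -> new chain.
Insert 655: h=5, bucket 5 empty -> new chain.
Insert 244: h=10, bucket 10 nonempty -> append to chain.
Insert 595: h=10, bucket 10 nonempty -> append to chain.
Insert 285: h=12, bucket 12 nonempty -> append to chain.
Insert 205: h=10, bucket 10 nonempty -> append to chain.
Final buckets:
0: ∅
1: ∅
2: ∅
3: 250
4: ∅
5: 655
6: ∅
7: ∅
8: ∅
9: ∅
10: 920 -> 192 -> 244 -> 595 -> 205
11: ∅
12: 415 -> 285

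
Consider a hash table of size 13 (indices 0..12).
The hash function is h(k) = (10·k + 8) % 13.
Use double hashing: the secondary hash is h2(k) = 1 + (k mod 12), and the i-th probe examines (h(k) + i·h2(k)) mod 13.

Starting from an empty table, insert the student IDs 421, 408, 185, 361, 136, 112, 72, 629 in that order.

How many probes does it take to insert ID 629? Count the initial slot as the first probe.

3

421: h=6 → slot 6
408: h=6, h2=1, probe 6,7 → slot 7
185: h=12 → slot 12
361: h=4 → slot 4
136: h=3 → slot 3
112: h=10 → slot 10
72: h=0 → slot 0
629: h=6, h2=6, probe 6,12,5 → slot 5
Table: [72, ., ., 136, 361, 629, 421, 408, ., ., 112, ., 185]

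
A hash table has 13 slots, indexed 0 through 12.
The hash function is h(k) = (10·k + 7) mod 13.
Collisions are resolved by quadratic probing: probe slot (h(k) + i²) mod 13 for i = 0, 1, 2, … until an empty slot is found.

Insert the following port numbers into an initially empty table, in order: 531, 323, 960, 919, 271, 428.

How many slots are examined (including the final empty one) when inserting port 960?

3

Insert 531: h=0, slot 0 empty => index 0.
Insert 323: h=0, slot 0 occupied => index 1.
Insert 960: h=0, slots 0,1 occupied => index 4.
Insert 919: h=6, slot 6 empty => index 6.
Insert 271: h=0, slots 0,1,4 occupied => index 9.
Insert 428: h=10, slot 10 empty => index 10.
Table: [531, 323, -, -, 960, -, 919, -, -, 271, 428, -, -]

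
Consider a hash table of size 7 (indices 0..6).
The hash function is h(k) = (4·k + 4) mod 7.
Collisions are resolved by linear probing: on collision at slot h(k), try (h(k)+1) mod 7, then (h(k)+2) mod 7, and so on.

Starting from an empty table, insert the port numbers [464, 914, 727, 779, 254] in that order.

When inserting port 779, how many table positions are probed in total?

464: h=5 => slot 5
914: h=6 => slot 6
727: h=0 => slot 0
779: h=5, probe 5,6,0,1 => slot 1
254: h=5, probe 5,6,0,1,2 => slot 2
Table: [727, 779, 254, _, _, 464, 914]

4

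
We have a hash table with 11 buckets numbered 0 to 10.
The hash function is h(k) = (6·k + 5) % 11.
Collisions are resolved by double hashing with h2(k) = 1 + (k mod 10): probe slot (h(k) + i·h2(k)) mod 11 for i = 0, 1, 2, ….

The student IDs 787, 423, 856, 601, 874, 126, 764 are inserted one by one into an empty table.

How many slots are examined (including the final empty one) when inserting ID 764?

Insert 787: h=8, slot 8 empty -> index 8.
Insert 423: h=2, slot 2 empty -> index 2.
Insert 856: h=4, slot 4 empty -> index 4.
Insert 601: h=3, slot 3 empty -> index 3.
Insert 874: h=2, h2=5, slot 2 occupied -> index 7.
Insert 126: h=2, h2=7, slot 2 occupied -> index 9.
Insert 764: h=2, h2=5, slots 2,7 occupied -> index 1.
Table: [_, 764, 423, 601, 856, _, _, 874, 787, 126, _]

3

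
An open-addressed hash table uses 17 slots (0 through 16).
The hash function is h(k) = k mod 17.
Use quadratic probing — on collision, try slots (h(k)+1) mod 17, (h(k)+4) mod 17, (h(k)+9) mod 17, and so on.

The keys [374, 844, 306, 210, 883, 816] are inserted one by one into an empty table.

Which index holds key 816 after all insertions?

Insert 374: h=0, slot 0 empty => index 0.
Insert 844: h=11, slot 11 empty => index 11.
Insert 306: h=0, slot 0 occupied => index 1.
Insert 210: h=6, slot 6 empty => index 6.
Insert 883: h=16, slot 16 empty => index 16.
Insert 816: h=0, slots 0,1 occupied => index 4.
Table: [374, 306, ., ., 816, ., 210, ., ., ., ., 844, ., ., ., ., 883]

4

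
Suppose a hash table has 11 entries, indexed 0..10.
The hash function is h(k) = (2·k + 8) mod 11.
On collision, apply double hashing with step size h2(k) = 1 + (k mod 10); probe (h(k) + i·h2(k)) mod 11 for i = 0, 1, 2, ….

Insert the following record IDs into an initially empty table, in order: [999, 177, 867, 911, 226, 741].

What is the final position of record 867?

1

Insert 999: h=4, slot 4 empty => index 4.
Insert 177: h=10, slot 10 empty => index 10.
Insert 867: h=4, h2=8, slot 4 occupied => index 1.
Insert 911: h=4, h2=2, slot 4 occupied => index 6.
Insert 226: h=9, slot 9 empty => index 9.
Insert 741: h=5, slot 5 empty => index 5.
Table: [-, 867, -, -, 999, 741, 911, -, -, 226, 177]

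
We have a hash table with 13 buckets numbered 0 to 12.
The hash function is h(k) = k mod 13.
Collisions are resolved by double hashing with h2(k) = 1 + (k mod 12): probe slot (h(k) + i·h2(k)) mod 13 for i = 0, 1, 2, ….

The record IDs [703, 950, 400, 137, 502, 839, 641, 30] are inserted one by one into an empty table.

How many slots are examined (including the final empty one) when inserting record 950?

Insert 703: h=1, slot 1 empty => index 1.
Insert 950: h=1, h2=3, slot 1 occupied => index 4.
Insert 400: h=10, slot 10 empty => index 10.
Insert 137: h=7, slot 7 empty => index 7.
Insert 502: h=8, slot 8 empty => index 8.
Insert 839: h=7, h2=12, slot 7 occupied => index 6.
Insert 641: h=4, h2=6, slots 4,10 occupied => index 3.
Insert 30: h=4, h2=7, slot 4 occupied => index 11.
Table: [-, 703, -, 641, 950, -, 839, 137, 502, -, 400, 30, -]

2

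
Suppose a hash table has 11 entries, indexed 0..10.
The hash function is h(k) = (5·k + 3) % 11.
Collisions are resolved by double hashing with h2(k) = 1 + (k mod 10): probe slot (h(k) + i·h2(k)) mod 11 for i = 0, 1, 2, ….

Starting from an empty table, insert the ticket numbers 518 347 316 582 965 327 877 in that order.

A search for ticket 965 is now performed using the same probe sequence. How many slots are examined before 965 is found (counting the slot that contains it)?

2

518 hashes to 8; slot 8 is free => place at 8.
347 hashes to 0; slot 0 is free => place at 0.
316 hashes to 10; slot 10 is free => place at 10.
582 hashes to 9; slot 9 is free => place at 9.
965 hashes to 10, h2=6; 10 taken => place at 5.
327 hashes to 10, h2=8; 10 taken => place at 7.
877 hashes to 10, h2=8; 10,7 taken => place at 4.
Table: [347, ., ., ., 877, 965, ., 327, 518, 582, 316]
Lookup 965: h=10, h2=6, probe 10,5 → found at 5.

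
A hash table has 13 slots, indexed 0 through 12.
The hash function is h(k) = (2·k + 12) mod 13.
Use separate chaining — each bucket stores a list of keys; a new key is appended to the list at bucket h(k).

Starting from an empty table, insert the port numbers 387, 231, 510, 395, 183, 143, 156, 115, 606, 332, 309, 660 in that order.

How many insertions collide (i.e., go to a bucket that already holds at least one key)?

387 → bucket 6
231 → bucket 6 (collision)
510 → bucket 5
395 → bucket 9
183 → bucket 1
143 → bucket 12
156 → bucket 12 (collision)
115 → bucket 8
606 → bucket 2
332 → bucket 0
309 → bucket 6 (collision)
660 → bucket 6 (collision)
Final buckets:
0: 332
1: 183
2: 606
3: .
4: .
5: 510
6: 387 -> 231 -> 309 -> 660
7: .
8: 115
9: 395
10: .
11: .
12: 143 -> 156

4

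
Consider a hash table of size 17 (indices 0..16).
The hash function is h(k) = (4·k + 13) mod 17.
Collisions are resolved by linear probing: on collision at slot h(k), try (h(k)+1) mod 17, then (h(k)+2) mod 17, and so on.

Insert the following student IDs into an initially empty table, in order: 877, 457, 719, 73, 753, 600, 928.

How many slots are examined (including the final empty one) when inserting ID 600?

5

Insert 877: h=2, slot 2 empty => index 2.
Insert 457: h=5, slot 5 empty => index 5.
Insert 719: h=16, slot 16 empty => index 16.
Insert 73: h=16, slot 16 occupied => index 0.
Insert 753: h=16, slots 16,0 occupied => index 1.
Insert 600: h=16, slots 16,0,1,2 occupied => index 3.
Insert 928: h=2, slots 2,3 occupied => index 4.
Table: [73, 753, 877, 600, 928, 457, ∅, ∅, ∅, ∅, ∅, ∅, ∅, ∅, ∅, ∅, 719]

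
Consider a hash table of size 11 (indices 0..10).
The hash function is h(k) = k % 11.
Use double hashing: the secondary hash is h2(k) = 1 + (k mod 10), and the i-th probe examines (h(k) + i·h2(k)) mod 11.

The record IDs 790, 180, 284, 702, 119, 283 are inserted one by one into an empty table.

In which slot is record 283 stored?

5

790 hashes to 9; slot 9 is free -> place at 9.
180 hashes to 4; slot 4 is free -> place at 4.
284 hashes to 9, h2=5; 9 taken -> place at 3.
702 hashes to 9, h2=3; 9 taken -> place at 1.
119 hashes to 9, h2=10; 9 taken -> place at 8.
283 hashes to 8, h2=4; 8,1 taken -> place at 5.
Table: [-, 702, -, 284, 180, 283, -, -, 119, 790, -]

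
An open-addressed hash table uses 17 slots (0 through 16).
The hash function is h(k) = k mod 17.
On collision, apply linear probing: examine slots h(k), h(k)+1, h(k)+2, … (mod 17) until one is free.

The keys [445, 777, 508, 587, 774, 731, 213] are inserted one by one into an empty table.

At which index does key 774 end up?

10

445 hashes to 3; slot 3 is free => place at 3.
777 hashes to 12; slot 12 is free => place at 12.
508 hashes to 15; slot 15 is free => place at 15.
587 hashes to 9; slot 9 is free => place at 9.
774 hashes to 9; 9 taken => place at 10.
731 hashes to 0; slot 0 is free => place at 0.
213 hashes to 9; 9,10 taken => place at 11.
Table: [731, _, _, 445, _, _, _, _, _, 587, 774, 213, 777, _, _, 508, _]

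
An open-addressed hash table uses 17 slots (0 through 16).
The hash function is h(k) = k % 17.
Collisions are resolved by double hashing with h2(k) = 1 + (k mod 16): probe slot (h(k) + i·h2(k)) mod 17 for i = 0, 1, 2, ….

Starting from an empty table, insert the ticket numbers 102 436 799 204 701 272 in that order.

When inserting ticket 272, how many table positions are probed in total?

2

102 hashes to 0; slot 0 is free -> place at 0.
436 hashes to 11; slot 11 is free -> place at 11.
799 hashes to 0, h2=16; 0 taken -> place at 16.
204 hashes to 0, h2=13; 0 taken -> place at 13.
701 hashes to 4; slot 4 is free -> place at 4.
272 hashes to 0, h2=1; 0 taken -> place at 1.
Table: [102, 272, —, —, 701, —, —, —, —, —, —, 436, —, 204, —, —, 799]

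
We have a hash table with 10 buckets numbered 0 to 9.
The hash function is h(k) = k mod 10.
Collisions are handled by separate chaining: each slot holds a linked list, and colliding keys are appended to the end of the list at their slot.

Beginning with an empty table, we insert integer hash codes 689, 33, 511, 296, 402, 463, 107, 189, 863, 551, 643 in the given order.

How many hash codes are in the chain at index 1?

689 -> bucket 9
33 -> bucket 3
511 -> bucket 1
296 -> bucket 6
402 -> bucket 2
463 -> bucket 3 (collision)
107 -> bucket 7
189 -> bucket 9 (collision)
863 -> bucket 3 (collision)
551 -> bucket 1 (collision)
643 -> bucket 3 (collision)
Final buckets:
0: _
1: 511 -> 551
2: 402
3: 33 -> 463 -> 863 -> 643
4: _
5: _
6: 296
7: 107
8: _
9: 689 -> 189

2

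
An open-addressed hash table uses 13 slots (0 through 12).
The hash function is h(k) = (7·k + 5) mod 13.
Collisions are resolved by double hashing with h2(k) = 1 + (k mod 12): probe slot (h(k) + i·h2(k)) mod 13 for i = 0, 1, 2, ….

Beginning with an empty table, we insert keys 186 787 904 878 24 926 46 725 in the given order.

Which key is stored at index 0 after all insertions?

Insert 186: h=7, slot 7 empty -> index 7.
Insert 787: h=2, slot 2 empty -> index 2.
Insert 904: h=2, h2=5, slots 2,7 occupied -> index 12.
Insert 878: h=2, h2=3, slot 2 occupied -> index 5.
Insert 24: h=4, slot 4 empty -> index 4.
Insert 926: h=0, slot 0 empty -> index 0.
Insert 46: h=2, h2=11, slots 2,0 occupied -> index 11.
Insert 725: h=10, slot 10 empty -> index 10.
Table: [926, _, 787, _, 24, 878, _, 186, _, _, 725, 46, 904]

926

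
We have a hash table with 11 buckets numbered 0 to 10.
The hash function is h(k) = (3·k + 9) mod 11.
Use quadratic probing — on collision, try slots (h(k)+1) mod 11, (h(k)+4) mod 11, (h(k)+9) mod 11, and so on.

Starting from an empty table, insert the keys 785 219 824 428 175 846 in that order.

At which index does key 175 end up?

785: h=10 -> slot 10
219: h=6 -> slot 6
824: h=6, probe 6,7 -> slot 7
428: h=6, probe 6,7,10,4 -> slot 4
175: h=6, probe 6,7,10,4,0 -> slot 0
846: h=6, probe 6,7,10,4,0,9 -> slot 9
Table: [175, ., ., ., 428, ., 219, 824, ., 846, 785]

0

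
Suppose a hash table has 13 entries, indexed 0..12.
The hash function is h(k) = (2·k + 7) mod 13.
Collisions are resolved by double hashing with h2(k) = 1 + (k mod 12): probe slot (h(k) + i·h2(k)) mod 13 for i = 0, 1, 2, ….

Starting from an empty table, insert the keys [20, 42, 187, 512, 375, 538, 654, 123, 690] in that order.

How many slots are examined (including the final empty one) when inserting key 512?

3

20: h=8 -> slot 8
42: h=0 -> slot 0
187: h=4 -> slot 4
512: h=4, h2=9, probe 4,0,9 -> slot 9
375: h=3 -> slot 3
538: h=4, h2=11, probe 4,2 -> slot 2
654: h=2, h2=7, probe 2,9,3,10 -> slot 10
123: h=6 -> slot 6
690: h=9, h2=7, probe 9,3,10,4,11 -> slot 11
Table: [42, ∅, 538, 375, 187, ∅, 123, ∅, 20, 512, 654, 690, ∅]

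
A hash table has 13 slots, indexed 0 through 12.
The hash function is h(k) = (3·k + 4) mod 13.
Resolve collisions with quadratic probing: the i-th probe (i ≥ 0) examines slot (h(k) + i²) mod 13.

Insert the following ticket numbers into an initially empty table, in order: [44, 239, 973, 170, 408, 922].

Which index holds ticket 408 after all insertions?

44 hashes to 6; slot 6 is free -> place at 6.
239 hashes to 6; 6 taken -> place at 7.
973 hashes to 11; slot 11 is free -> place at 11.
170 hashes to 7; 7 taken -> place at 8.
408 hashes to 6; 6,7 taken -> place at 10.
922 hashes to 1; slot 1 is free -> place at 1.
Table: [—, 922, —, —, —, —, 44, 239, 170, —, 408, 973, —]

10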